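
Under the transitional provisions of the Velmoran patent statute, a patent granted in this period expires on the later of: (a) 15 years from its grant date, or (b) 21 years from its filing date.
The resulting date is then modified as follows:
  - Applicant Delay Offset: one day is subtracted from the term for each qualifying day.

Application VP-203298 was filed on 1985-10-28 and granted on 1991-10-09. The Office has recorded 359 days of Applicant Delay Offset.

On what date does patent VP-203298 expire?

2005-11-03

(a) grant + 15 years → 9 October 2006.
(b) filing + 21 years → 28 October 2006.
Later of the two: 28 October 2006.
Applicant Delay Offset: −359 days → 3 November 2005.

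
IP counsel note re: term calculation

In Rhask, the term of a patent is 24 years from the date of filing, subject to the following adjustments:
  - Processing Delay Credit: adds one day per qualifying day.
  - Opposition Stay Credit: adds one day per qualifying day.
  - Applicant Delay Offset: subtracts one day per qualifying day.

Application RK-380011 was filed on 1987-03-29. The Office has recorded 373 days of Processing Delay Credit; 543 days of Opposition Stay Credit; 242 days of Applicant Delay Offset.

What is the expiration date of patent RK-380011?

2013-01-31

Base term: filing date + 24 years → 29 March 2011.
Processing Delay Credit: +373 days → 5 April 2012.
Opposition Stay Credit: +543 days → 30 September 2013.
Applicant Delay Offset: −242 days → 31 January 2013.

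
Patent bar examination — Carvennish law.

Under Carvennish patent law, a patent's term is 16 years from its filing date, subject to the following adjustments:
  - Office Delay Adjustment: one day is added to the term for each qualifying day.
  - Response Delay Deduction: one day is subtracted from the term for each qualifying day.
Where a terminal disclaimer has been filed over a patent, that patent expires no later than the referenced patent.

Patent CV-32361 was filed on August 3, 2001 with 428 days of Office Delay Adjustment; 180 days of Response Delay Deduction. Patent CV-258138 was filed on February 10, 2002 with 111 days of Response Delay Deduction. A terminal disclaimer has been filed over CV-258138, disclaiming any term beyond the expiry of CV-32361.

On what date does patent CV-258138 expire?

Natural term of CV-258138:
  Base: filing + 16 years → 10 February 2018.
  Response Delay Deduction: −111 days → 22 October 2017.
Expiry of referenced patent CV-32361:
  Base: filing + 16 years → 3 August 2017.
  Office Delay Adjustment: +428 days → 5 October 2018.
  Response Delay Deduction: −180 days → 8 April 2018.
Terminal disclaimer: CV-258138 expires on the earlier of 22 October 2017 and 8 April 2018.

October 22, 2017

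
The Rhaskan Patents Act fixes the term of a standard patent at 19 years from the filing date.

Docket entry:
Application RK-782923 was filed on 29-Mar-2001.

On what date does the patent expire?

Filing date + 19 years → 29 March 2020.

March 29, 2020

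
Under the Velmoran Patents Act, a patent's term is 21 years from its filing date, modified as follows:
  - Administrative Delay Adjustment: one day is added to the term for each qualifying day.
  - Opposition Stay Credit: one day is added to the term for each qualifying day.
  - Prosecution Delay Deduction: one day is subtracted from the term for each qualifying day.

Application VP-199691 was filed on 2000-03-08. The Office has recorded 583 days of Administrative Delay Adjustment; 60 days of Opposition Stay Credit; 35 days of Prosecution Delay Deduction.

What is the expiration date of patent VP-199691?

2022-11-06

Base term: filing date + 21 years → 8 March 2021.
Administrative Delay Adjustment: +583 days → 12 October 2022.
Opposition Stay Credit: +60 days → 11 December 2022.
Prosecution Delay Deduction: −35 days → 6 November 2022.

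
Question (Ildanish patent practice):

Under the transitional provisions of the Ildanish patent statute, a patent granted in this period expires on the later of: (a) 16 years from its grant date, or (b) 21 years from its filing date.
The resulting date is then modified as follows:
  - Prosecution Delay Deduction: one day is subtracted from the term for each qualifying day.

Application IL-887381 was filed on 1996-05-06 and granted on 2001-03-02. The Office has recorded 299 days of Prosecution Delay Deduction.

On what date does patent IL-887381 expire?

July 11, 2016

(a) grant + 16 years → 2 March 2017.
(b) filing + 21 years → 6 May 2017.
Later of the two: 6 May 2017.
Prosecution Delay Deduction: −299 days → 11 July 2016.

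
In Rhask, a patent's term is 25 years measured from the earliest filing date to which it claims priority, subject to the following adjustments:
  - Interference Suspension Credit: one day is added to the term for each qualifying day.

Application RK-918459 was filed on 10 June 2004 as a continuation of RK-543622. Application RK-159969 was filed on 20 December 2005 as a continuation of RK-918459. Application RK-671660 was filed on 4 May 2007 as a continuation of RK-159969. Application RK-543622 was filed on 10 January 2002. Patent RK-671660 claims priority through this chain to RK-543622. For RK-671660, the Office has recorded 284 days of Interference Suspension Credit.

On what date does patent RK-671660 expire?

Earliest priority filing: 10 January 2002.
Base term: 10 January 2002 + 25 years → 10 January 2027.
Interference Suspension Credit: +284 days → 21 October 2027.

2027-10-21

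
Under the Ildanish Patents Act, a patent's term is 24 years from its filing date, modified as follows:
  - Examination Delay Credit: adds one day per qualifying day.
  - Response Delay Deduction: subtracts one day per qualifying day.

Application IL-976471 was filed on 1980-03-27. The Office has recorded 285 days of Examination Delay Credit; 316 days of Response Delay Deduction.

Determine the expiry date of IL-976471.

February 25, 2004

Base term: filing date + 24 years → 27 March 2004.
Examination Delay Credit: +285 days → 6 January 2005.
Response Delay Deduction: −316 days → 25 February 2004.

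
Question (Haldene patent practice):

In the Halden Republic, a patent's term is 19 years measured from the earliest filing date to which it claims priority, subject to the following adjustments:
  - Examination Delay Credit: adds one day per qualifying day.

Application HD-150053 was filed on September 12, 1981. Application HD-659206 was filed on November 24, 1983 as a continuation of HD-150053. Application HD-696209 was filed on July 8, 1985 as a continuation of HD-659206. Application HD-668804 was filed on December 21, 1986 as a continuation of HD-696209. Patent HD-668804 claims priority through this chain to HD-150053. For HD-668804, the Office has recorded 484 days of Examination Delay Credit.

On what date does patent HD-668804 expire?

Earliest priority filing: 12 September 1981.
Base term: 12 September 1981 + 19 years → 12 September 2000.
Examination Delay Credit: +484 days → 9 January 2002.

2002-01-09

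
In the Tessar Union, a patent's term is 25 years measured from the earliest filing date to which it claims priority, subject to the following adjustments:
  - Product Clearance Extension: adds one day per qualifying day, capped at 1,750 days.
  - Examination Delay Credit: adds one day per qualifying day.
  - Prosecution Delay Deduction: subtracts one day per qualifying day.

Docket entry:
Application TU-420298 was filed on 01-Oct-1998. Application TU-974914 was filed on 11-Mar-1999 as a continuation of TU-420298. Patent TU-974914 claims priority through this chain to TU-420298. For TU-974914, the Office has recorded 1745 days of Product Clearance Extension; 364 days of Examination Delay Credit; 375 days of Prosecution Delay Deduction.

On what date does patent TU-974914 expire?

Earliest priority filing: 1 October 1998.
Base term: 1 October 1998 + 25 years → 1 October 2023.
Product Clearance Extension: 1745 days (within the 1750-day cap) → +1745 days → 11 July 2028.
Examination Delay Credit: +364 days → 10 July 2029.
Prosecution Delay Deduction: −375 days → 30 June 2028.

2028-06-30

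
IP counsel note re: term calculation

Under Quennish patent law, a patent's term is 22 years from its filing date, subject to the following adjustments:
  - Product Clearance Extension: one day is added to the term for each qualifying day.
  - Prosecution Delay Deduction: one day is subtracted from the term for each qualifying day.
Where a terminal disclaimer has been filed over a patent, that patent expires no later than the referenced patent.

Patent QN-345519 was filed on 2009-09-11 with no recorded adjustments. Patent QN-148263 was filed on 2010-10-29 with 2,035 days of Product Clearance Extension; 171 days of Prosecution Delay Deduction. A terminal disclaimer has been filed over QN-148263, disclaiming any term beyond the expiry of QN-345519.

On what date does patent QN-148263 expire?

Natural term of QN-148263:
  Base: filing + 22 years → 29 October 2032.
  Product Clearance Extension: +2035 days → 26 May 2038.
  Prosecution Delay Deduction: −171 days → 6 December 2037.
Expiry of referenced patent QN-345519:
  Base: filing + 22 years → 11 September 2031.
Terminal disclaimer: QN-148263 expires on the earlier of 6 December 2037 and 11 September 2031.

September 11, 2031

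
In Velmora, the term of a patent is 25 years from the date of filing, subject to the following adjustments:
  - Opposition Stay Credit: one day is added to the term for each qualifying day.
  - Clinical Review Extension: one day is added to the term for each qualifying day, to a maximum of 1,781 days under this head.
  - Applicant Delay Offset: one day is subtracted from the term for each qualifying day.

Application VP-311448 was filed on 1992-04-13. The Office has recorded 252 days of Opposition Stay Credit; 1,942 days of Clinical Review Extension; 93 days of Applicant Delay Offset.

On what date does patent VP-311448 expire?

Base term: filing date + 25 years → 13 April 2017.
Opposition Stay Credit: +252 days → 21 December 2017.
Clinical Review Extension: 1942 days claimed exceeds the 1781-day cap, so +1781 days → 6 November 2022.
Applicant Delay Offset: −93 days → 5 August 2022.

August 5, 2022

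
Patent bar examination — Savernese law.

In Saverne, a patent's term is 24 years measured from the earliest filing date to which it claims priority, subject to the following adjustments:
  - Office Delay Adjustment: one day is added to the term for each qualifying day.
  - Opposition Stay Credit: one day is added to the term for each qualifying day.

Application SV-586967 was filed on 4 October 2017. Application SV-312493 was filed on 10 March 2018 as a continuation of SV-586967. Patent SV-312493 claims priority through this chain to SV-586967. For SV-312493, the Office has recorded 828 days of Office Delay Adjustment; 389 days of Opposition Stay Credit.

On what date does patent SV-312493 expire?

Earliest priority filing: 4 October 2017.
Base term: 4 October 2017 + 24 years → 4 October 2041.
Office Delay Adjustment: +828 days → 10 January 2044.
Opposition Stay Credit: +389 days → 2 February 2045.

February 2, 2045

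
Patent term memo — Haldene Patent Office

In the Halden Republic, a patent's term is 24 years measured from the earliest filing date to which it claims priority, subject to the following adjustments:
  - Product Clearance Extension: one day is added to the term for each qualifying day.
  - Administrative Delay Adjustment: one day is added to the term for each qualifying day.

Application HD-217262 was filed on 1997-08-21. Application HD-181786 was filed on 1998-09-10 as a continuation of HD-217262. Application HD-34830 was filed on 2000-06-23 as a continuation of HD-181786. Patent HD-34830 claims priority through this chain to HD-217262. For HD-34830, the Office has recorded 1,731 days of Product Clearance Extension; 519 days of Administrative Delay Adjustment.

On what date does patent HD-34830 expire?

2027-10-19

Earliest priority filing: 21 August 1997.
Base term: 21 August 1997 + 24 years → 21 August 2021.
Product Clearance Extension: +1731 days → 18 May 2026.
Administrative Delay Adjustment: +519 days → 19 October 2027.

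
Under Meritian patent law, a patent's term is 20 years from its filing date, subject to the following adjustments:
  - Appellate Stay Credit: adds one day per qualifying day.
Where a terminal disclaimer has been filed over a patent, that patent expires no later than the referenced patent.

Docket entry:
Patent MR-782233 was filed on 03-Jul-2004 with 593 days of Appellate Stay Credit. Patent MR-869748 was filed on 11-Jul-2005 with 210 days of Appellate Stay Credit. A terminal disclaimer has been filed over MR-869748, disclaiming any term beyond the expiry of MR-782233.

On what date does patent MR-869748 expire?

Natural term of MR-869748:
  Base: filing + 20 years → 11 July 2025.
  Appellate Stay Credit: +210 days → 6 February 2026.
Expiry of referenced patent MR-782233:
  Base: filing + 20 years → 3 July 2024.
  Appellate Stay Credit: +593 days → 16 February 2026.
Terminal disclaimer: MR-869748 expires on the earlier of 6 February 2026 and 16 February 2026.

2026-02-06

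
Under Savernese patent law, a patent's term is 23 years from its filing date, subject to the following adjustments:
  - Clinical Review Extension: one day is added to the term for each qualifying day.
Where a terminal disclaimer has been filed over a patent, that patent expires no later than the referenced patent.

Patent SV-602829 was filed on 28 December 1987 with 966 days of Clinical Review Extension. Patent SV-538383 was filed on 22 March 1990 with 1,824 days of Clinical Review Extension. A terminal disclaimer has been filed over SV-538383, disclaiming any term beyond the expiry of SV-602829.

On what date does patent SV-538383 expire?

2013-08-20

Natural term of SV-538383:
  Base: filing + 23 years → 22 March 2013.
  Clinical Review Extension: +1824 days → 20 March 2018.
Expiry of referenced patent SV-602829:
  Base: filing + 23 years → 28 December 2010.
  Clinical Review Extension: +966 days → 20 August 2013.
Terminal disclaimer: SV-538383 expires on the earlier of 20 March 2018 and 20 August 2013.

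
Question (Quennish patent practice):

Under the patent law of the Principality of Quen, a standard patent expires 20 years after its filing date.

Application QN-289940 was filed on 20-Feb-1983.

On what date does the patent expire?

Filing date + 20 years → 20 February 2003.

2003-02-20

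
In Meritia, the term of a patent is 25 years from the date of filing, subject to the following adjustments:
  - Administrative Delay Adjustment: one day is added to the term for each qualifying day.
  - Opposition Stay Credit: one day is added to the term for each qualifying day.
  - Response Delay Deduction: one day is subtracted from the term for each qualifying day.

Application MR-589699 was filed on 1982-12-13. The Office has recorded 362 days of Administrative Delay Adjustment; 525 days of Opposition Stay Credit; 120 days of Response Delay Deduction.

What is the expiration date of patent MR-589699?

2010-01-18

Base term: filing date + 25 years → 13 December 2007.
Administrative Delay Adjustment: +362 days → 9 December 2008.
Opposition Stay Credit: +525 days → 18 May 2010.
Response Delay Deduction: −120 days → 18 January 2010.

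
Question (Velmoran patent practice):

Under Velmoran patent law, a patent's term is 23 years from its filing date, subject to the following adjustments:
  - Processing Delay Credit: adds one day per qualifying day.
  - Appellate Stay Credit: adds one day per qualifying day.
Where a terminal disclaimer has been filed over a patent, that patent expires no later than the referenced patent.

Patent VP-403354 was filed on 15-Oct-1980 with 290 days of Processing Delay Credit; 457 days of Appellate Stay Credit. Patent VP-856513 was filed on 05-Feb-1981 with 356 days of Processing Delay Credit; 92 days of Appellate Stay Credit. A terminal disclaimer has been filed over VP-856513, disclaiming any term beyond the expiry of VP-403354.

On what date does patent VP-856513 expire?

Natural term of VP-856513:
  Base: filing + 23 years → 5 February 2004.
  Processing Delay Credit: +356 days → 26 January 2005.
  Appellate Stay Credit: +92 days → 28 April 2005.
Expiry of referenced patent VP-403354:
  Base: filing + 23 years → 15 October 2003.
  Processing Delay Credit: +290 days → 31 July 2004.
  Appellate Stay Credit: +457 days → 31 October 2005.
Terminal disclaimer: VP-856513 expires on the earlier of 28 April 2005 and 31 October 2005.

2005-04-28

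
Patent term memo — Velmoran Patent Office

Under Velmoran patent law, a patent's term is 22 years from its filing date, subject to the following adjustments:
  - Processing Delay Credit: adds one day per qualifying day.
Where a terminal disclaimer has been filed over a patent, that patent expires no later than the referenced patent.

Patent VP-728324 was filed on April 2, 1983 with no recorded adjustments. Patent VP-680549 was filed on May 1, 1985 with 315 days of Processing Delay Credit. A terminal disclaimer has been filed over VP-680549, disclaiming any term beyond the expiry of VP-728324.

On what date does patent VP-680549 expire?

April 2, 2005

Natural term of VP-680549:
  Base: filing + 22 years → 1 May 2007.
  Processing Delay Credit: +315 days → 11 March 2008.
Expiry of referenced patent VP-728324:
  Base: filing + 22 years → 2 April 2005.
Terminal disclaimer: VP-680549 expires on the earlier of 11 March 2008 and 2 April 2005.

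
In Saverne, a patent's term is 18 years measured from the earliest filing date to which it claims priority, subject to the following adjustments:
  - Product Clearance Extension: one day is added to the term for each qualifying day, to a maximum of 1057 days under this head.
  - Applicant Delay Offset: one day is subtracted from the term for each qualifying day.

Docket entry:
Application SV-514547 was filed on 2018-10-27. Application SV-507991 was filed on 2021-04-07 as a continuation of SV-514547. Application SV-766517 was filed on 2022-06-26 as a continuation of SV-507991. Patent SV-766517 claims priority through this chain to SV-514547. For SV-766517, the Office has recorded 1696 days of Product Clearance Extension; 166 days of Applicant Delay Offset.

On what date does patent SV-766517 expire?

Earliest priority filing: 27 October 2018.
Base term: 27 October 2018 + 18 years → 27 October 2036.
Product Clearance Extension: 1696 days claimed exceeds the 1057-day cap, so +1057 days → 19 September 2039.
Applicant Delay Offset: −166 days → 6 April 2039.

April 6, 2039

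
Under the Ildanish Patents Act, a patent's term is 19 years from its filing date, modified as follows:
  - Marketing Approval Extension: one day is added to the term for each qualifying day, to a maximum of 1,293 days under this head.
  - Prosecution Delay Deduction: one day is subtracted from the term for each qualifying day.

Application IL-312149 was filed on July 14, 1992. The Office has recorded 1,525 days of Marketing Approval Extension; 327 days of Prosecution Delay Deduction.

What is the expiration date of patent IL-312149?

Base term: filing date + 19 years → 14 July 2011.
Marketing Approval Extension: 1525 days claimed exceeds the 1293-day cap, so +1293 days → 27 January 2015.
Prosecution Delay Deduction: −327 days → 6 March 2014.

2014-03-06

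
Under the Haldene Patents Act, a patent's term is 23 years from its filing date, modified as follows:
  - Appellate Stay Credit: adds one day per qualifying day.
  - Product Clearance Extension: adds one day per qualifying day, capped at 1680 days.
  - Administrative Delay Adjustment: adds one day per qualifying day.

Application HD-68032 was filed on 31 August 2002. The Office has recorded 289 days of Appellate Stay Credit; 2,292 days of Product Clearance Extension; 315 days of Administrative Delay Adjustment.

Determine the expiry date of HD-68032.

Base term: filing date + 23 years → 31 August 2025.
Appellate Stay Credit: +289 days → 16 June 2026.
Product Clearance Extension: 2292 days claimed exceeds the 1680-day cap, so +1680 days → 21 January 2031.
Administrative Delay Adjustment: +315 days → 2 December 2031.

December 2, 2031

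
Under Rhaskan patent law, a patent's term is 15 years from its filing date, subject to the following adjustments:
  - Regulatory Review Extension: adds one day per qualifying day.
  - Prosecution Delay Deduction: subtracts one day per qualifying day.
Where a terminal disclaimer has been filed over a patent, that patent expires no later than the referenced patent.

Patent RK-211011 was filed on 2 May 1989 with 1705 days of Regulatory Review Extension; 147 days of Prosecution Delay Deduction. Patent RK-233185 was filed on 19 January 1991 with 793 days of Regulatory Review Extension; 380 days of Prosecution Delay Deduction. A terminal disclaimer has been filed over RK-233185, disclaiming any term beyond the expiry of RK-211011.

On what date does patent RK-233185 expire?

Natural term of RK-233185:
  Base: filing + 15 years → 19 January 2006.
  Regulatory Review Extension: +793 days → 22 March 2008.
  Prosecution Delay Deduction: −380 days → 8 March 2007.
Expiry of referenced patent RK-211011:
  Base: filing + 15 years → 2 May 2004.
  Regulatory Review Extension: +1705 days → 1 January 2009.
  Prosecution Delay Deduction: −147 days → 7 August 2008.
Terminal disclaimer: RK-233185 expires on the earlier of 8 March 2007 and 7 August 2008.

2007-03-08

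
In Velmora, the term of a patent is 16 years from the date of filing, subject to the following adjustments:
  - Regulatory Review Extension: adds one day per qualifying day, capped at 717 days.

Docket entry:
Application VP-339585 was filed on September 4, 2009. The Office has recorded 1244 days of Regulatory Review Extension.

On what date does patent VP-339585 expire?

August 22, 2027

Base term: filing date + 16 years → 4 September 2025.
Regulatory Review Extension: 1244 days claimed exceeds the 717-day cap, so +717 days → 22 August 2027.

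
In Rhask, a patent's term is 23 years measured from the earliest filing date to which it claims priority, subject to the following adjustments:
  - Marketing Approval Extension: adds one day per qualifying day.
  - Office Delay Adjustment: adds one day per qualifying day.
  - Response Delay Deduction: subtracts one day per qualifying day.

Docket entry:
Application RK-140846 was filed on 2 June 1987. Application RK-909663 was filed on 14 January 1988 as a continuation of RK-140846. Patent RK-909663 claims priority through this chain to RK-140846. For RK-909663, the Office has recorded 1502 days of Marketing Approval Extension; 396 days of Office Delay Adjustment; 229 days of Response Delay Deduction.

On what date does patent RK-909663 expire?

2014-12-27

Earliest priority filing: 2 June 1987.
Base term: 2 June 1987 + 23 years → 2 June 2010.
Marketing Approval Extension: +1502 days → 13 July 2014.
Office Delay Adjustment: +396 days → 13 August 2015.
Response Delay Deduction: −229 days → 27 December 2014.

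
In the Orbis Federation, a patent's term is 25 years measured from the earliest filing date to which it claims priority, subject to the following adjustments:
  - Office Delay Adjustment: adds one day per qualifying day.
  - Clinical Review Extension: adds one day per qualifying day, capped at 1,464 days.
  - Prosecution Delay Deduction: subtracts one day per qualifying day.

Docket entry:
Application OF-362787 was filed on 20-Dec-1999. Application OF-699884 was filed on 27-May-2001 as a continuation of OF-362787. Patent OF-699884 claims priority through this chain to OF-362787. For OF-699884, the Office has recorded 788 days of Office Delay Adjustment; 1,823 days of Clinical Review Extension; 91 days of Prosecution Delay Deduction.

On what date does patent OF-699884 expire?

November 20, 2030

Earliest priority filing: 20 December 1999.
Base term: 20 December 1999 + 25 years → 20 December 2024.
Office Delay Adjustment: +788 days → 16 February 2027.
Clinical Review Extension: 1823 days claimed exceeds the 1464-day cap, so +1464 days → 19 February 2031.
Prosecution Delay Deduction: −91 days → 20 November 2030.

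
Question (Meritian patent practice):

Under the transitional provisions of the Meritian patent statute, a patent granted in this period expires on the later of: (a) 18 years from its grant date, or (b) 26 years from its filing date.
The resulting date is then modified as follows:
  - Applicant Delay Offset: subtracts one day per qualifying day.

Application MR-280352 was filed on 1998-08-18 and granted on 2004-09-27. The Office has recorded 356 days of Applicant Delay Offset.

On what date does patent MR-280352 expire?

(a) grant + 18 years → 27 September 2022.
(b) filing + 26 years → 18 August 2024.
Later of the two: 18 August 2024.
Applicant Delay Offset: −356 days → 28 August 2023.

2023-08-28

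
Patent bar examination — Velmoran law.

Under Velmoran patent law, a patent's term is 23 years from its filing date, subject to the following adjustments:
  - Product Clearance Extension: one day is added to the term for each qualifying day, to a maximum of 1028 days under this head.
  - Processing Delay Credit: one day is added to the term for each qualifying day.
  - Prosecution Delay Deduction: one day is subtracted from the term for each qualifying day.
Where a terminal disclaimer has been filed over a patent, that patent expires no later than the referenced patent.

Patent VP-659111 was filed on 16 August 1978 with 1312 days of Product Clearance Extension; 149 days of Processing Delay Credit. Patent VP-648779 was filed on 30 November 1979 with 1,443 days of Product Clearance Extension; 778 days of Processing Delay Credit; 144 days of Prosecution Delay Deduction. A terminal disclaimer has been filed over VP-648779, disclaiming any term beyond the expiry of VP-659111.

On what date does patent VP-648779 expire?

November 5, 2004

Natural term of VP-648779:
  Base: filing + 23 years → 30 November 2002.
  Product Clearance Extension: 1443 days claimed exceeds the 1028-day cap, so +1028 days → 23 September 2005.
  Processing Delay Credit: +778 days → 10 November 2007.
  Prosecution Delay Deduction: −144 days → 19 June 2007.
Expiry of referenced patent VP-659111:
  Base: filing + 23 years → 16 August 2001.
  Product Clearance Extension: 1312 days claimed exceeds the 1028-day cap, so +1028 days → 9 June 2004.
  Processing Delay Credit: +149 days → 5 November 2004.
Terminal disclaimer: VP-648779 expires on the earlier of 19 June 2007 and 5 November 2004.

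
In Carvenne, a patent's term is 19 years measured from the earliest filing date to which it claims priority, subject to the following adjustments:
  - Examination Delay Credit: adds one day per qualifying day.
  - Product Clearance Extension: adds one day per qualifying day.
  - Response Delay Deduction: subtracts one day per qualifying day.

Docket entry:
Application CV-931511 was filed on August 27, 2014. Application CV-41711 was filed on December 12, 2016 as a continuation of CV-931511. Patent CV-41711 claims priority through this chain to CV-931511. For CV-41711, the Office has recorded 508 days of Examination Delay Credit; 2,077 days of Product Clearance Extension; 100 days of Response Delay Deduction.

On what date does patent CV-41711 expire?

2040-06-16

Earliest priority filing: 27 August 2014.
Base term: 27 August 2014 + 19 years → 27 August 2033.
Examination Delay Credit: +508 days → 17 January 2035.
Product Clearance Extension: +2077 days → 24 September 2040.
Response Delay Deduction: −100 days → 16 June 2040.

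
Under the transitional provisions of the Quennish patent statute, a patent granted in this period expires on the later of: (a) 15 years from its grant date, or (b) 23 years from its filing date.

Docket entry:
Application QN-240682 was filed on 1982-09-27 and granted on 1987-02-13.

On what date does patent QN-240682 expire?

2005-09-27

(a) grant + 15 years → 13 February 2002.
(b) filing + 23 years → 27 September 2005.
Later of the two: 27 September 2005.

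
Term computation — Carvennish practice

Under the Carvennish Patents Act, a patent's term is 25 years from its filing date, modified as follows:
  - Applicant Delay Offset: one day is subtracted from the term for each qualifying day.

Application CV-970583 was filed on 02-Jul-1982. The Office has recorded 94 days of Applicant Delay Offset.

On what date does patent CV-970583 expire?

March 30, 2007

Base term: filing date + 25 years → 2 July 2007.
Applicant Delay Offset: −94 days → 30 March 2007.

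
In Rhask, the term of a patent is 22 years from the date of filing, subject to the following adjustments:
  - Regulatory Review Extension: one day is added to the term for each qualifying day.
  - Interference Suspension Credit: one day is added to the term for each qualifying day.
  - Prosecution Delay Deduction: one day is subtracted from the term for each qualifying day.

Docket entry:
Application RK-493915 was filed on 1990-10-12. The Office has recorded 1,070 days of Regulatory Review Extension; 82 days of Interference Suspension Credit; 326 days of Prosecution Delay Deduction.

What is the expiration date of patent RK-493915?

2015-01-16

Base term: filing date + 22 years → 12 October 2012.
Regulatory Review Extension: +1070 days → 17 September 2015.
Interference Suspension Credit: +82 days → 8 December 2015.
Prosecution Delay Deduction: −326 days → 16 January 2015.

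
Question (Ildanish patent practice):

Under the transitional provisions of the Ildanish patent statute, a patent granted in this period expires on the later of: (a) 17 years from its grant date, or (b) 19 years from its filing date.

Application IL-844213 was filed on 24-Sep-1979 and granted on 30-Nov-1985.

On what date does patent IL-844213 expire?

(a) grant + 17 years → 30 November 2002.
(b) filing + 19 years → 24 September 1998.
Later of the two: 30 November 2002.

2002-11-30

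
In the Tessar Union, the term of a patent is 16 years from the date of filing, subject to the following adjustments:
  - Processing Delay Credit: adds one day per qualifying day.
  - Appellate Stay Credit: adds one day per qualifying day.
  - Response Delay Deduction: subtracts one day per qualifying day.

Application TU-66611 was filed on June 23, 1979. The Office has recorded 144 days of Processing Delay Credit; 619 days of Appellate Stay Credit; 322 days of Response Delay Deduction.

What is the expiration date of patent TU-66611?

September 6, 1996

Base term: filing date + 16 years → 23 June 1995.
Processing Delay Credit: +144 days → 14 November 1995.
Appellate Stay Credit: +619 days → 25 July 1997.
Response Delay Deduction: −322 days → 6 September 1996.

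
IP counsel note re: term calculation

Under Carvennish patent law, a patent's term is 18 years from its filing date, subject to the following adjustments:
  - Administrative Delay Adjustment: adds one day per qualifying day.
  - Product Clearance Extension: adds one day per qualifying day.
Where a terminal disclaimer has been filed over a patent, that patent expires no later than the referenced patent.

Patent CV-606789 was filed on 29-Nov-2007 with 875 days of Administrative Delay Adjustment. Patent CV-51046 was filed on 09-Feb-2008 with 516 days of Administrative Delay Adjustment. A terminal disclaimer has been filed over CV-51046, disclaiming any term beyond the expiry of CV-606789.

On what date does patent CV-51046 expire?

Natural term of CV-51046:
  Base: filing + 18 years → 9 February 2026.
  Administrative Delay Adjustment: +516 days → 10 July 2027.
Expiry of referenced patent CV-606789:
  Base: filing + 18 years → 29 November 2025.
  Administrative Delay Adjustment: +875 days → 22 April 2028.
Terminal disclaimer: CV-51046 expires on the earlier of 10 July 2027 and 22 April 2028.

July 10, 2027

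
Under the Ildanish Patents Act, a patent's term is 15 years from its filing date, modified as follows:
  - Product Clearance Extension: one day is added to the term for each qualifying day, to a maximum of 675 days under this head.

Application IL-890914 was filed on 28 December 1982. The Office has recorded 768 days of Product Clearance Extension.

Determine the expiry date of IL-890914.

1999-11-03

Base term: filing date + 15 years → 28 December 1997.
Product Clearance Extension: 768 days claimed exceeds the 675-day cap, so +675 days → 3 November 1999.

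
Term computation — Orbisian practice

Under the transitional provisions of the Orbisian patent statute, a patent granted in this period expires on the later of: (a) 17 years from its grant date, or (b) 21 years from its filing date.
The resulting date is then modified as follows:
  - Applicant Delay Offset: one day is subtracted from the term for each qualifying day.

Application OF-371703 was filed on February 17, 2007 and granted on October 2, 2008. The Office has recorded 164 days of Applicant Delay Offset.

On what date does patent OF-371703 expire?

September 6, 2027

(a) grant + 17 years → 2 October 2025.
(b) filing + 21 years → 17 February 2028.
Later of the two: 17 February 2028.
Applicant Delay Offset: −164 days → 6 September 2027.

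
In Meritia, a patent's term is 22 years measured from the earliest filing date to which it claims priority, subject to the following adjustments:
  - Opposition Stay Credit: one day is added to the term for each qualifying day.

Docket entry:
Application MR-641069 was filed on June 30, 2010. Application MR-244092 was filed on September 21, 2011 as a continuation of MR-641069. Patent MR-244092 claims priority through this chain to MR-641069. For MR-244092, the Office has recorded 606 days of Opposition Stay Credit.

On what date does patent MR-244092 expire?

February 26, 2034

Earliest priority filing: 30 June 2010.
Base term: 30 June 2010 + 22 years → 30 June 2032.
Opposition Stay Credit: +606 days → 26 February 2034.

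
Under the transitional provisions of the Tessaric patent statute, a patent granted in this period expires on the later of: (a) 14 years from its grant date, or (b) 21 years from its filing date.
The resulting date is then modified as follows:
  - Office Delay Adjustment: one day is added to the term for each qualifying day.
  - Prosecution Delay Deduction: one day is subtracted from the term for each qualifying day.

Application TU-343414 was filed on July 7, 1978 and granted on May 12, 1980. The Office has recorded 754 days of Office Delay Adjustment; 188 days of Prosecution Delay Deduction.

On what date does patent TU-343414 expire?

2001-01-23

(a) grant + 14 years → 12 May 1994.
(b) filing + 21 years → 7 July 1999.
Later of the two: 7 July 1999.
Office Delay Adjustment: +754 days → 30 July 2001.
Prosecution Delay Deduction: −188 days → 23 January 2001.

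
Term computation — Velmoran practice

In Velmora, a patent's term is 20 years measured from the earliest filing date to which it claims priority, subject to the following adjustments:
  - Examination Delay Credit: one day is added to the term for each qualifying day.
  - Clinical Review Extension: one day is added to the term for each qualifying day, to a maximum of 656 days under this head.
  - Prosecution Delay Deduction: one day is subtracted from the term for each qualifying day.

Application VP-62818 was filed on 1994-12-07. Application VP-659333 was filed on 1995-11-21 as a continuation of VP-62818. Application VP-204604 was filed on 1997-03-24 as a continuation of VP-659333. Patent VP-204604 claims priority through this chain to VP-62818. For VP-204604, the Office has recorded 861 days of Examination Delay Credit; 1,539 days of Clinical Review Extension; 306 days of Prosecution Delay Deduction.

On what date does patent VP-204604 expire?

Earliest priority filing: 7 December 1994.
Base term: 7 December 1994 + 20 years → 7 December 2014.
Examination Delay Credit: +861 days → 16 April 2017.
Clinical Review Extension: 1539 days claimed exceeds the 656-day cap, so +656 days → 1 February 2019.
Prosecution Delay Deduction: −306 days → 1 April 2018.

2018-04-01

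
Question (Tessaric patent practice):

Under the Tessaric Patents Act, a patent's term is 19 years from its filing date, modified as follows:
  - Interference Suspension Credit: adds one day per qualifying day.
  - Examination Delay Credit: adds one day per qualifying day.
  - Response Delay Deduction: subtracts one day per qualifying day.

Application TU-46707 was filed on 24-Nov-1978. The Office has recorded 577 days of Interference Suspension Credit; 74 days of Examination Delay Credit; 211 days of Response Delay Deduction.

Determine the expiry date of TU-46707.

Base term: filing date + 19 years → 24 November 1997.
Interference Suspension Credit: +577 days → 24 June 1999.
Examination Delay Credit: +74 days → 6 September 1999.
Response Delay Deduction: −211 days → 7 February 1999.

1999-02-07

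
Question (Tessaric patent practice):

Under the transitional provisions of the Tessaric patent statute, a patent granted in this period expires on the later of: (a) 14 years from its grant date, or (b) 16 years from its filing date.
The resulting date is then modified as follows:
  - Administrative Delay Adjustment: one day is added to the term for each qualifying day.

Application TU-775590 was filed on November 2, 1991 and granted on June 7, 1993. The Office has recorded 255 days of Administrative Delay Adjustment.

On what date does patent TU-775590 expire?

(a) grant + 14 years → 7 June 2007.
(b) filing + 16 years → 2 November 2007.
Later of the two: 2 November 2007.
Administrative Delay Adjustment: +255 days → 14 July 2008.

2008-07-14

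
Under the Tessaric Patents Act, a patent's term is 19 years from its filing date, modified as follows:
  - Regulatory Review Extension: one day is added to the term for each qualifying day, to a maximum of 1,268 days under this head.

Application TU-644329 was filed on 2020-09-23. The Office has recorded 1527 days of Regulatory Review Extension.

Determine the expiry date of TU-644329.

Base term: filing date + 19 years → 23 September 2039.
Regulatory Review Extension: 1527 days claimed exceeds the 1268-day cap, so +1268 days → 14 March 2043.

March 14, 2043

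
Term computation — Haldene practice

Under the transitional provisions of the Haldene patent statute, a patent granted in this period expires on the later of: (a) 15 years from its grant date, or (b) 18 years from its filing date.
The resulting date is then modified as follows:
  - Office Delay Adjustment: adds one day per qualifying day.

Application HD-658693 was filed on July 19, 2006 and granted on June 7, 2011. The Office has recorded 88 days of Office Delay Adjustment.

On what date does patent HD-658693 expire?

September 3, 2026

(a) grant + 15 years → 7 June 2026.
(b) filing + 18 years → 19 July 2024.
Later of the two: 7 June 2026.
Office Delay Adjustment: +88 days → 3 September 2026.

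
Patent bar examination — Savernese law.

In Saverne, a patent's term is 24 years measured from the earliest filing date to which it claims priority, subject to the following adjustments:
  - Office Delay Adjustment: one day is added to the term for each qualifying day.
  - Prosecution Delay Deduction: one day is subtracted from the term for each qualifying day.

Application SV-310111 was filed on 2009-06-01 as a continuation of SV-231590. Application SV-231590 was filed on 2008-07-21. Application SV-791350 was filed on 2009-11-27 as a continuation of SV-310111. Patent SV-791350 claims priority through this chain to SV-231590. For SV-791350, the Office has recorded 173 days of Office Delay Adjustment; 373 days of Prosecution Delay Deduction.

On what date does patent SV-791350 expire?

January 3, 2032

Earliest priority filing: 21 July 2008.
Base term: 21 July 2008 + 24 years → 21 July 2032.
Office Delay Adjustment: +173 days → 10 January 2033.
Prosecution Delay Deduction: −373 days → 3 January 2032.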